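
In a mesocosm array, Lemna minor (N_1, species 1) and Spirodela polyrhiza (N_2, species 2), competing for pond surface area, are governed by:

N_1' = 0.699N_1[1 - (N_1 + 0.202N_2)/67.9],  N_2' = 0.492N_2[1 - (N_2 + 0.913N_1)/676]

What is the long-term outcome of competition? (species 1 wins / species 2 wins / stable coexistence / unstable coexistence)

Compare the nullcline intercepts: K1/α12 = 67.9/0.202 = 336 < K2 = 676; K2/α21 = 676/0.913 = 740 > K1 = 67.9.
Since the inequalities point opposite ways, species 2 can invade but species 1 cannot.

species 2 excludes species 1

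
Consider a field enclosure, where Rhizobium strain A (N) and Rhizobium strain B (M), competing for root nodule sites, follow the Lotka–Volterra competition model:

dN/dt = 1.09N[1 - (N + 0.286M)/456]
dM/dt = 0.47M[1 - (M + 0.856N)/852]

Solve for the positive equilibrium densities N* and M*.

N* ≈ 281, M* ≈ 611

Setting both brackets to zero gives the nullclines N + 0.286M = 456 and 0.856N + M = 852.
Substituting M = 852 - 0.856N into the first: N(1 - 0.286·0.856) = 456 - 0.286·852.
So N* = 212/0.755 = 281, and then M* = 852 - 0.856·281 = 611.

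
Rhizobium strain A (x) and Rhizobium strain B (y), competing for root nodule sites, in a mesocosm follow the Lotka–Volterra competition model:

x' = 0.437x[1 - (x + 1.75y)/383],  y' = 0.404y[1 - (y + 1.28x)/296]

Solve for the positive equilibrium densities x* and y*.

x* ≈ 109, y* ≈ 157

Setting both brackets to zero gives the nullclines x + 1.75y = 383 and 1.28x + y = 296.
Substituting y = 296 - 1.28x into the first: x(1 - 1.75·1.28) = 383 - 1.75·296.
So x* = -135/-1.24 = 109, and then y* = 296 - 1.28·109 = 157.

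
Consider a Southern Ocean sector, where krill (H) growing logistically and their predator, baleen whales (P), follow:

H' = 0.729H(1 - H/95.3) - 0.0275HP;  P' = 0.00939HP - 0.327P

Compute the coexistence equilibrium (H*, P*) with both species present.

From dP/dt = 0 with P > 0: 0.00939H* = 0.327, so H* = 34.8.
Substitute into dH/dt = 0: 0.729(1 - 34.8/95.3) = 0.0275P*.
The bracket is 0.635, giving P* = 0.463/0.0275 = 16.8.

H* ≈ 34.8, P* ≈ 16.8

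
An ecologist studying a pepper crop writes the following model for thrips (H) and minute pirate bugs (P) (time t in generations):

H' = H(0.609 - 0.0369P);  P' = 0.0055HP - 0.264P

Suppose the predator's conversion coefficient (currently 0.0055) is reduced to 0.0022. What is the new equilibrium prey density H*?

H* ≈ 120

At the interior fixed point, setting dP/dt = 0 with P > 0 fixes H* = (predator death rate)/(HP coefficient) — independent of the other coefficients.
With the change, H* = 0.264/0.0022 = 120; it rises from 48.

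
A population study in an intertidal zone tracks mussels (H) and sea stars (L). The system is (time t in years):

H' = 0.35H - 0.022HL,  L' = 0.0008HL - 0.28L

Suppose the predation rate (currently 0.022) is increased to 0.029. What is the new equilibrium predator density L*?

L* ≈ 12.1

At the interior fixed point, setting dH/dt = 0 with H > 0 fixes L* = (prey growth rate)/(HL coefficient) — independent of the other coefficients.
With the change, L* = 0.35/0.029 = 12.1; it falls from 15.9.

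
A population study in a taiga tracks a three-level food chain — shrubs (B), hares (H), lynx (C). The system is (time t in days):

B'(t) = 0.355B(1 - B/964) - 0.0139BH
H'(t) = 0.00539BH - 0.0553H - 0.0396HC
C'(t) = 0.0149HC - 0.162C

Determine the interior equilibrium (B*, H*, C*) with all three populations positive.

B* ≈ 554, H* ≈ 10.9, C* ≈ 74

From dC/dt = 0: 0.0149H* = 0.162, so H* = 10.9.
From dB/dt = 0: 0.355(1 - B*/964) = 0.0139·10.9, giving B* = 964·(1 - 0.426) = 554.
From dH/dt = 0: 0.00539·554 - 0.0553 = 0.0396C*, so C* = 2.93/0.0396 = 74.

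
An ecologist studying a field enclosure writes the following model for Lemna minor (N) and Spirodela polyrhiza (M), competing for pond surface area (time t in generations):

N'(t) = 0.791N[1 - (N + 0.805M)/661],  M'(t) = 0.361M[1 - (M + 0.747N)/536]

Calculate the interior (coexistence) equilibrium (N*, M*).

Setting both brackets to zero gives the nullclines N + 0.805M = 661 and 0.747N + M = 536.
Substituting M = 536 - 0.747N into the first: N(1 - 0.805·0.747) = 661 - 0.805·536.
So N* = 230/0.399 = 576, and then M* = 536 - 0.747·576 = 106.

N* ≈ 576, M* ≈ 106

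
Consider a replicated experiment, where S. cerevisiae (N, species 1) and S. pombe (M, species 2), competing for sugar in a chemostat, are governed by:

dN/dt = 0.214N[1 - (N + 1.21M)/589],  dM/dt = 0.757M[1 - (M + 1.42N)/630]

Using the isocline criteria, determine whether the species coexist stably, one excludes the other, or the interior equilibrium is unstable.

Compare the nullcline intercepts: K1/α12 = 589/1.21 = 487 < K2 = 630; K2/α21 = 630/1.42 = 444 < K1 = 589.
Since both are reversed, neither can invade when rare; the interior point is a saddle.

unstable coexistence (outcome depends on initial conditions)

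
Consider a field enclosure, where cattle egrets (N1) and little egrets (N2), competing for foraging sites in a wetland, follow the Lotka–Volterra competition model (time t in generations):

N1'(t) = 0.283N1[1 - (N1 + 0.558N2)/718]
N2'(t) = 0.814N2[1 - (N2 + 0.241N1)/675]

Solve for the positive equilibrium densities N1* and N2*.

Setting both brackets to zero gives the nullclines N1 + 0.558N2 = 718 and 0.241N1 + N2 = 675.
Substituting N2 = 675 - 0.241N1 into the first: N1(1 - 0.558·0.241) = 718 - 0.558·675.
So N1* = 341/0.866 = 394, and then N2* = 675 - 0.241·394 = 580.

N1* ≈ 394, N2* ≈ 580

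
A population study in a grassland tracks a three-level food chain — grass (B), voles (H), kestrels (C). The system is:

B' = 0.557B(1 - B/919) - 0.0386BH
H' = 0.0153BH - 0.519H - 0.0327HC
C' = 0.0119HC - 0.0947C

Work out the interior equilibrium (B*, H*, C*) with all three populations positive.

B* ≈ 412, H* ≈ 7.96, C* ≈ 177

From dC/dt = 0: 0.0119H* = 0.0947, so H* = 7.96.
From dB/dt = 0: 0.557(1 - B*/919) = 0.0386·7.96, giving B* = 919·(1 - 0.551) = 412.
From dH/dt = 0: 0.0153·412 - 0.519 = 0.0327C*, so C* = 5.79/0.0327 = 177.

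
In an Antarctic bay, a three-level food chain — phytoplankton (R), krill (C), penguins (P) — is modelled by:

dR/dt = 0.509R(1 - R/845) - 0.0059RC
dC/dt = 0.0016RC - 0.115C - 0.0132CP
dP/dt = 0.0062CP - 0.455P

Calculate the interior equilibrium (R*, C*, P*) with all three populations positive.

From dP/dt = 0: 0.0062C* = 0.455, so C* = 73.4.
From dR/dt = 0: 0.509(1 - R*/845) = 0.0059·73.4, giving R* = 845·(1 - 0.851) = 126.
From dC/dt = 0: 0.0016·126 - 0.115 = 0.0132P*, so P* = 0.0869/0.0132 = 6.58.

R* ≈ 126, C* ≈ 73.4, P* ≈ 6.58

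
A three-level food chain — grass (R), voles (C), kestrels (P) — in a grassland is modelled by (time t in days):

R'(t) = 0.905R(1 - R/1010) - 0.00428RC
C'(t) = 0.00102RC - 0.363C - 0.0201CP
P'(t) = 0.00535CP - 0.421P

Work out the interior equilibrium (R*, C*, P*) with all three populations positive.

From dP/dt = 0: 0.00535C* = 0.421, so C* = 78.7.
From dR/dt = 0: 0.905(1 - R*/1010) = 0.00428·78.7, giving R* = 1010·(1 - 0.372) = 634.
From dC/dt = 0: 0.00102·634 - 0.363 = 0.0201P*, so P* = 0.284/0.0201 = 14.1.

R* ≈ 634, C* ≈ 78.7, P* ≈ 14.1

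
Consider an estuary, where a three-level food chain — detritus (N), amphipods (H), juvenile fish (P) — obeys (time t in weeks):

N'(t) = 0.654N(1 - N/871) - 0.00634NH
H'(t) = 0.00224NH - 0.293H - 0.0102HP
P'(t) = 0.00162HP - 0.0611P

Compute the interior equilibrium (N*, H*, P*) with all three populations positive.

N* ≈ 553, H* ≈ 37.7, P* ≈ 92.6

From dP/dt = 0: 0.00162H* = 0.0611, so H* = 37.7.
From dN/dt = 0: 0.654(1 - N*/871) = 0.00634·37.7, giving N* = 871·(1 - 0.366) = 553.
From dH/dt = 0: 0.00224·553 - 0.293 = 0.0102P*, so P* = 0.945/0.0102 = 92.6.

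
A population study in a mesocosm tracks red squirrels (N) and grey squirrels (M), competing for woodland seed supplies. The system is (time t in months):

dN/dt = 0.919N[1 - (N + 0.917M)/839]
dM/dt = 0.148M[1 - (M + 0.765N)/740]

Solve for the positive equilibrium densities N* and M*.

Setting both brackets to zero gives the nullclines N + 0.917M = 839 and 0.765N + M = 740.
Substituting M = 740 - 0.765N into the first: N(1 - 0.917·0.765) = 839 - 0.917·740.
So N* = 160/0.298 = 537, and then M* = 740 - 0.765·537 = 329.

N* ≈ 537, M* ≈ 329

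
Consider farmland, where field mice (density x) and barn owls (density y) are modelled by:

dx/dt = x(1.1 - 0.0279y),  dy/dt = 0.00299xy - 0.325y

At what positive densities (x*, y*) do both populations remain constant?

x* ≈ 109, y* ≈ 39.4

Set dy/dt = 0 with y > 0: 0.00299x - 0.325 = 0, so x* = 0.325/0.00299 = 109.
Set dx/dt = 0 with x > 0: 1.1 - 0.0279y = 0, so y* = 1.1/0.0279 = 39.4.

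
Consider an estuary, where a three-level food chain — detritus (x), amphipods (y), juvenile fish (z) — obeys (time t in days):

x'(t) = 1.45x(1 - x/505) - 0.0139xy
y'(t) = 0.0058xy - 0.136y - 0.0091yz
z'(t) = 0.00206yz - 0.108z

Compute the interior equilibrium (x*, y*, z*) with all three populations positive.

From dz/dt = 0: 0.00206y* = 0.108, so y* = 52.4.
From dx/dt = 0: 1.45(1 - x*/505) = 0.0139·52.4, giving x* = 505·(1 - 0.503) = 251.
From dy/dt = 0: 0.0058·251 - 0.136 = 0.0091z*, so z* = 1.32/0.0091 = 145.

x* ≈ 251, y* ≈ 52.4, z* ≈ 145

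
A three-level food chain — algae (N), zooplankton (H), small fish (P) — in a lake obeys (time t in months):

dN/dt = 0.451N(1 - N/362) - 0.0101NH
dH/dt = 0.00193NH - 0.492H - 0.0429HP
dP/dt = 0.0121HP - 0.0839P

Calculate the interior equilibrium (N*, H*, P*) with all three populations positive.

N* ≈ 306, H* ≈ 6.93, P* ≈ 2.29

From dP/dt = 0: 0.0121H* = 0.0839, so H* = 6.93.
From dN/dt = 0: 0.451(1 - N*/362) = 0.0101·6.93, giving N* = 362·(1 - 0.155) = 306.
From dH/dt = 0: 0.00193·306 - 0.492 = 0.0429P*, so P* = 0.0982/0.0429 = 2.29.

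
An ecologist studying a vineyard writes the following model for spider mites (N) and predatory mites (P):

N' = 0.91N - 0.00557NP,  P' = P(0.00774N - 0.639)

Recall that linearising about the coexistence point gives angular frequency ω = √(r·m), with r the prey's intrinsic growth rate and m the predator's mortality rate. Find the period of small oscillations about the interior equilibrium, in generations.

Here r = 0.91 and m = 0.639, so r·m = 0.581.
ω = √0.581 = 0.763 per generation, hence T = 2π/ω ≈ 8.24 generations.

T ≈ 8.24 generations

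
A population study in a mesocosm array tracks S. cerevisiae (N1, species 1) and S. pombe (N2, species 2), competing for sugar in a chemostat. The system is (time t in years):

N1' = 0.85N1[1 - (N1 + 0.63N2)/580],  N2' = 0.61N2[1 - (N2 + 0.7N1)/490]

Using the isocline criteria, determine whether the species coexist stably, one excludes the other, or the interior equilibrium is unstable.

Compare the nullcline intercepts: K1/α12 = 580/0.63 = 921 > K2 = 490; K2/α21 = 490/0.7 = 700 > K1 = 580.
Since both inequalities hold, each species can invade when rare, so the interior equilibrium is stable.

stable coexistence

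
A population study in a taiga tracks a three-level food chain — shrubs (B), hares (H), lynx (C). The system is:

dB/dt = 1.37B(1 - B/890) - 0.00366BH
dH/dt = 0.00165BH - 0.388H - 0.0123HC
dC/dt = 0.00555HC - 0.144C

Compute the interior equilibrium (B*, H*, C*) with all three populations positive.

B* ≈ 828, H* ≈ 25.9, C* ≈ 79.6

From dC/dt = 0: 0.00555H* = 0.144, so H* = 25.9.
From dB/dt = 0: 1.37(1 - B*/890) = 0.00366·25.9, giving B* = 890·(1 - 0.0693) = 828.
From dH/dt = 0: 0.00165·828 - 0.388 = 0.0123C*, so C* = 0.979/0.0123 = 79.6.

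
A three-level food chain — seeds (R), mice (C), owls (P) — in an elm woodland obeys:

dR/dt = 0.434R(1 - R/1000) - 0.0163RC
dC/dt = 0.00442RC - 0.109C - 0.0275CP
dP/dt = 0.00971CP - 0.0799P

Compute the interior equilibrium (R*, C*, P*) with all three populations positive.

R* ≈ 691, C* ≈ 8.23, P* ≈ 107

From dP/dt = 0: 0.00971C* = 0.0799, so C* = 8.23.
From dR/dt = 0: 0.434(1 - R*/1000) = 0.0163·8.23, giving R* = 1000·(1 - 0.309) = 691.
From dC/dt = 0: 0.00442·691 - 0.109 = 0.0275P*, so P* = 2.95/0.0275 = 107.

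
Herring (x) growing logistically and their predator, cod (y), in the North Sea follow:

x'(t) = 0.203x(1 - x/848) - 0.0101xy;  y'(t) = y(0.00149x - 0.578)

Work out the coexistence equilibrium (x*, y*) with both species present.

From dy/dt = 0 with y > 0: 0.00149x* = 0.578, so x* = 388.
Substitute into dx/dt = 0: 0.203(1 - 388/848) = 0.0101y*.
The bracket is 0.543, giving y* = 0.11/0.0101 = 10.9.

x* ≈ 388, y* ≈ 10.9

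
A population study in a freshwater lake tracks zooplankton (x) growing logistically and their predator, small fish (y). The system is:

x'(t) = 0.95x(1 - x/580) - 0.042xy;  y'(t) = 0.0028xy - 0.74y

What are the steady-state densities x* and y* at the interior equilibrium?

x* ≈ 264, y* ≈ 12.3

From dy/dt = 0 with y > 0: 0.0028x* = 0.74, so x* = 264.
Substitute into dx/dt = 0: 0.95(1 - 264/580) = 0.042y*.
The bracket is 0.544, giving y* = 0.517/0.042 = 12.3.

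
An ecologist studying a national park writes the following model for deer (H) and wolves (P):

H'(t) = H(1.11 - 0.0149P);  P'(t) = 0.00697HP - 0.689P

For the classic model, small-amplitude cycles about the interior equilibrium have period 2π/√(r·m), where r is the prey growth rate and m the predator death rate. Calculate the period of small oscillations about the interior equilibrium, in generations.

T ≈ 7.18 generations

Here r = 1.11 and m = 0.689, so r·m = 0.765.
ω = √0.765 = 0.875 per generation, hence T = 2π/ω ≈ 7.18 generations.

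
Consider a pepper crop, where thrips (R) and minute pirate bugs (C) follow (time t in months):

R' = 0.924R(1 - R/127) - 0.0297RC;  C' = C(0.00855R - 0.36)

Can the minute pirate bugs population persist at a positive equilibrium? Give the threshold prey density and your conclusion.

Threshold R = 42.1; K > 42.1, so yes, the predator persists.

The predator equation gives dC/dt > 0 only when R > 0.36/0.00855 = 42.1.
Without the predator, R → K = 127. Since 127 > 42.1, the predator can invade and persist.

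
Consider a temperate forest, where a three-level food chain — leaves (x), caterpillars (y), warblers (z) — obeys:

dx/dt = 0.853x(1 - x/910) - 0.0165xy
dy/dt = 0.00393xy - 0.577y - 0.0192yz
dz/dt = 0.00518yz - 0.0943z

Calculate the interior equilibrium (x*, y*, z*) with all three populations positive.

From dz/dt = 0: 0.00518y* = 0.0943, so y* = 18.2.
From dx/dt = 0: 0.853(1 - x*/910) = 0.0165·18.2, giving x* = 910·(1 - 0.352) = 590.
From dy/dt = 0: 0.00393·590 - 0.577 = 0.0192z*, so z* = 1.74/0.0192 = 90.6.

x* ≈ 590, y* ≈ 18.2, z* ≈ 90.6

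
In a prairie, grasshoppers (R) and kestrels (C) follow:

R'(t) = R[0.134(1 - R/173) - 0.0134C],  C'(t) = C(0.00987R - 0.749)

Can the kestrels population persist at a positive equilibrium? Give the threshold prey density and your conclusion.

Threshold R = 75.9; K > 75.9, so yes, the predator persists.

The predator equation gives dC/dt > 0 only when R > 0.749/0.00987 = 75.9.
Without the predator, R → K = 173. Since 173 > 75.9, the predator can invade and persist.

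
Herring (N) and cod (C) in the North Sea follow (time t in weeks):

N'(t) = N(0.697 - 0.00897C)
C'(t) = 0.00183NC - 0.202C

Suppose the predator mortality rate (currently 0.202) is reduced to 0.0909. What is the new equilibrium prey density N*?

N* ≈ 49.7

At the interior fixed point, setting dC/dt = 0 with C > 0 fixes N* = (predator death rate)/(NC coefficient) — independent of the other coefficients.
With the change, N* = 0.0909/0.00183 = 49.7; it falls from 110.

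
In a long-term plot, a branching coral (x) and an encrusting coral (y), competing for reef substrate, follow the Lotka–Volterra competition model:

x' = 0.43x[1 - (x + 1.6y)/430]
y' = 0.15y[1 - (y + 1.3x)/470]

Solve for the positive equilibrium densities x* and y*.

x* ≈ 298, y* ≈ 82.4

Setting both brackets to zero gives the nullclines x + 1.6y = 430 and 1.3x + y = 470.
Substituting y = 470 - 1.3x into the first: x(1 - 1.6·1.3) = 430 - 1.6·470.
So x* = -322/-1.08 = 298, and then y* = 470 - 1.3·298 = 82.4.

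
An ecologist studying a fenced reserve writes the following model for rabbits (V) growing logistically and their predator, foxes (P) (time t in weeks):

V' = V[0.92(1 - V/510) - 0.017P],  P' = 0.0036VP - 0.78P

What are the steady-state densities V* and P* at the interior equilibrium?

From dP/dt = 0 with P > 0: 0.0036V* = 0.78, so V* = 217.
Substitute into dV/dt = 0: 0.92(1 - 217/510) = 0.017P*.
The bracket is 0.575, giving P* = 0.529/0.017 = 31.1.

V* ≈ 217, P* ≈ 31.1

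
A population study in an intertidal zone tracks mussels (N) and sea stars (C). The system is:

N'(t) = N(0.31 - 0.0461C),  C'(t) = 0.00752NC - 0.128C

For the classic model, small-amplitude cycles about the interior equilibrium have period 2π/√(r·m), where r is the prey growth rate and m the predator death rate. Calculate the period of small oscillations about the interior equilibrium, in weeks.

Here r = 0.31 and m = 0.128, so r·m = 0.0397.
ω = √0.0397 = 0.199 per week, hence T = 2π/ω ≈ 31.5 weeks.

T ≈ 31.5 weeks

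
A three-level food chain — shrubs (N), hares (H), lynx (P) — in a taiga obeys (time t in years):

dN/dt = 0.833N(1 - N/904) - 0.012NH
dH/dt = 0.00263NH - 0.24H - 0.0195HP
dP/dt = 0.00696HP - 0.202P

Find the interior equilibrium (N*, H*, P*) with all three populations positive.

N* ≈ 526, H* ≈ 29, P* ≈ 58.6

From dP/dt = 0: 0.00696H* = 0.202, so H* = 29.
From dN/dt = 0: 0.833(1 - N*/904) = 0.012·29, giving N* = 904·(1 - 0.418) = 526.
From dH/dt = 0: 0.00263·526 - 0.24 = 0.0195P*, so P* = 1.14/0.0195 = 58.6.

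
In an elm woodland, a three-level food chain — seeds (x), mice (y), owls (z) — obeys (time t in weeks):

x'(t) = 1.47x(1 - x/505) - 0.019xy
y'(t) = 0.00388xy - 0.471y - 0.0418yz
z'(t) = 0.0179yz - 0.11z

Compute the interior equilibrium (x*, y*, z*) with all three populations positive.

x* ≈ 465, y* ≈ 6.15, z* ≈ 31.9

From dz/dt = 0: 0.0179y* = 0.11, so y* = 6.15.
From dx/dt = 0: 1.47(1 - x*/505) = 0.019·6.15, giving x* = 505·(1 - 0.0794) = 465.
From dy/dt = 0: 0.00388·465 - 0.471 = 0.0418z*, so z* = 1.33/0.0418 = 31.9.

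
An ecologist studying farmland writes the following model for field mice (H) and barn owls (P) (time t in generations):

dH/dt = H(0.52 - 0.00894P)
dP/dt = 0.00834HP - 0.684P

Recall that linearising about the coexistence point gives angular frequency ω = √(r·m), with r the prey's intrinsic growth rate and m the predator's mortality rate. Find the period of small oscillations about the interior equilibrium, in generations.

T ≈ 10.5 generations

Here r = 0.52 and m = 0.684, so r·m = 0.356.
ω = √0.356 = 0.596 per generation, hence T = 2π/ω ≈ 10.5 generations.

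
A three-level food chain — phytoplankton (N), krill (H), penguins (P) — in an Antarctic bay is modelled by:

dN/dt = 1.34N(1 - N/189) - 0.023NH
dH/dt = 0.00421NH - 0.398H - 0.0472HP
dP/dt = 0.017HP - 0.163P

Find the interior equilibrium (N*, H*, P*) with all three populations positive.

N* ≈ 158, H* ≈ 9.59, P* ≈ 5.65

From dP/dt = 0: 0.017H* = 0.163, so H* = 9.59.
From dN/dt = 0: 1.34(1 - N*/189) = 0.023·9.59, giving N* = 189·(1 - 0.165) = 158.
From dH/dt = 0: 0.00421·158 - 0.398 = 0.0472P*, so P* = 0.267/0.0472 = 5.65.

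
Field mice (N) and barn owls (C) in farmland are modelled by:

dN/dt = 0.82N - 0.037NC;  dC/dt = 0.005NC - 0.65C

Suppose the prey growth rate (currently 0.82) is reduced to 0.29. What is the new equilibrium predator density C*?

At the interior fixed point, setting dN/dt = 0 with N > 0 fixes C* = (prey growth rate)/(NC coefficient) — independent of the other coefficients.
With the change, C* = 0.29/0.037 = 7.84; it falls from 22.2.

C* ≈ 7.84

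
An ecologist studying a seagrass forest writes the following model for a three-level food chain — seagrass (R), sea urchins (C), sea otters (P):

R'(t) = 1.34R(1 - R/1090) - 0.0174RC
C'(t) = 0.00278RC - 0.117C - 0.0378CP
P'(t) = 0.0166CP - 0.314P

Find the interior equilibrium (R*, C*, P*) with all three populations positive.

From dP/dt = 0: 0.0166C* = 0.314, so C* = 18.9.
From dR/dt = 0: 1.34(1 - R*/1090) = 0.0174·18.9, giving R* = 1090·(1 - 0.246) = 822.
From dC/dt = 0: 0.00278·822 - 0.117 = 0.0378P*, so P* = 2.17/0.0378 = 57.4.

R* ≈ 822, C* ≈ 18.9, P* ≈ 57.4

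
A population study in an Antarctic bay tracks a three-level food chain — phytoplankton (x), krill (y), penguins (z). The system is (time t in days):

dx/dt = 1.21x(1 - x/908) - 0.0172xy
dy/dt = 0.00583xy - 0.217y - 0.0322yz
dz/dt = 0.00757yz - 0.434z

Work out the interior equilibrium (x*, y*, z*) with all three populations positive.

From dz/dt = 0: 0.00757y* = 0.434, so y* = 57.3.
From dx/dt = 0: 1.21(1 - x*/908) = 0.0172·57.3, giving x* = 908·(1 - 0.815) = 168.
From dy/dt = 0: 0.00583·168 - 0.217 = 0.0322z*, so z* = 0.763/0.0322 = 23.7.

x* ≈ 168, y* ≈ 57.3, z* ≈ 23.7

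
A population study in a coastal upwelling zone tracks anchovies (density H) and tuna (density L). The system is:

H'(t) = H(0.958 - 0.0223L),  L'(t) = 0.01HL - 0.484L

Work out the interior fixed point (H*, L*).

H* ≈ 48.4, L* ≈ 43

Set dL/dt = 0 with L > 0: 0.01H - 0.484 = 0, so H* = 0.484/0.01 = 48.4.
Set dH/dt = 0 with H > 0: 0.958 - 0.0223L = 0, so L* = 0.958/0.0223 = 43.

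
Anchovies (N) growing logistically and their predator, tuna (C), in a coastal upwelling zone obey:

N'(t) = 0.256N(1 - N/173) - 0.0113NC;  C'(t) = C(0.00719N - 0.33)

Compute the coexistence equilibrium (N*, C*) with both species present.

N* ≈ 45.9, C* ≈ 16.6

From dC/dt = 0 with C > 0: 0.00719N* = 0.33, so N* = 45.9.
Substitute into dN/dt = 0: 0.256(1 - 45.9/173) = 0.0113C*.
The bracket is 0.735, giving C* = 0.188/0.0113 = 16.6.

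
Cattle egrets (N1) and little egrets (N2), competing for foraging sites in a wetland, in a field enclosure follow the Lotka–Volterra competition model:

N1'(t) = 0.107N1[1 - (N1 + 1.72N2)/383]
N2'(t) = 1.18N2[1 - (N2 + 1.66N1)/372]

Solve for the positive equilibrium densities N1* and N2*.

Setting both brackets to zero gives the nullclines N1 + 1.72N2 = 383 and 1.66N1 + N2 = 372.
Substituting N2 = 372 - 1.66N1 into the first: N1(1 - 1.72·1.66) = 383 - 1.72·372.
So N1* = -257/-1.86 = 138, and then N2* = 372 - 1.66·138 = 142.

N1* ≈ 138, N2* ≈ 142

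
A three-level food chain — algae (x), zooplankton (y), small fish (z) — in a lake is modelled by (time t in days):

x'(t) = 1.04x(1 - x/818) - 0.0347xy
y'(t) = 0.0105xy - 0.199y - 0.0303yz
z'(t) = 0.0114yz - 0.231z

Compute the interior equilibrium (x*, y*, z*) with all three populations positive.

From dz/dt = 0: 0.0114y* = 0.231, so y* = 20.3.
From dx/dt = 0: 1.04(1 - x*/818) = 0.0347·20.3, giving x* = 818·(1 - 0.676) = 265.
From dy/dt = 0: 0.0105·265 - 0.199 = 0.0303z*, so z* = 2.58/0.0303 = 85.3.

x* ≈ 265, y* ≈ 20.3, z* ≈ 85.3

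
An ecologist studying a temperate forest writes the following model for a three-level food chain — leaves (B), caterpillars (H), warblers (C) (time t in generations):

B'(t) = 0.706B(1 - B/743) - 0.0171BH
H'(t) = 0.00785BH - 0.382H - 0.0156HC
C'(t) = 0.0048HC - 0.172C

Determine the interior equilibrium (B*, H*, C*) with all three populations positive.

From dC/dt = 0: 0.0048H* = 0.172, so H* = 35.8.
From dB/dt = 0: 0.706(1 - B*/743) = 0.0171·35.8, giving B* = 743·(1 - 0.868) = 98.1.
From dH/dt = 0: 0.00785·98.1 - 0.382 = 0.0156C*, so C* = 0.388/0.0156 = 24.9.

B* ≈ 98.1, H* ≈ 35.8, C* ≈ 24.9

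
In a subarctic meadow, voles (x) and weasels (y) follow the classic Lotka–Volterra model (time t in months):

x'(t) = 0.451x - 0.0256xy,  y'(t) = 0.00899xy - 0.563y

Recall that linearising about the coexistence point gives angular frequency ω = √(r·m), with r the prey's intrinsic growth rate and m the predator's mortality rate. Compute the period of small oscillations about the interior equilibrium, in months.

Here r = 0.451 and m = 0.563, so r·m = 0.254.
ω = √0.254 = 0.504 per month, hence T = 2π/ω ≈ 12.5 months.

T ≈ 12.5 months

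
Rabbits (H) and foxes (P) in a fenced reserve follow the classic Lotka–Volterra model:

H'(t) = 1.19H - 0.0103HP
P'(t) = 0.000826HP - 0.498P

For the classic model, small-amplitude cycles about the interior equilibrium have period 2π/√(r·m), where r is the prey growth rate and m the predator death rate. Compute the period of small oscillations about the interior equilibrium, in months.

T ≈ 8.16 months

Here r = 1.19 and m = 0.498, so r·m = 0.593.
ω = √0.593 = 0.77 per month, hence T = 2π/ω ≈ 8.16 months.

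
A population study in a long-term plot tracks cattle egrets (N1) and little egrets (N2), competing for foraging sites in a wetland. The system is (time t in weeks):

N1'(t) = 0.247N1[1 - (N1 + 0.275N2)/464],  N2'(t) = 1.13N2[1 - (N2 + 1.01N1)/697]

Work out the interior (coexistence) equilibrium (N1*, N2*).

Setting both brackets to zero gives the nullclines N1 + 0.275N2 = 464 and 1.01N1 + N2 = 697.
Substituting N2 = 697 - 1.01N1 into the first: N1(1 - 0.275·1.01) = 464 - 0.275·697.
So N1* = 272/0.722 = 377, and then N2* = 697 - 1.01·377 = 316.

N1* ≈ 377, N2* ≈ 316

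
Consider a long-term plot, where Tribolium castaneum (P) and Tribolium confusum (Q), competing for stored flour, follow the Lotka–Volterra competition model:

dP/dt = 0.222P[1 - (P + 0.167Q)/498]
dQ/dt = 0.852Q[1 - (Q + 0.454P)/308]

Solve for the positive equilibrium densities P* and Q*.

Setting both brackets to zero gives the nullclines P + 0.167Q = 498 and 0.454P + Q = 308.
Substituting Q = 308 - 0.454P into the first: P(1 - 0.167·0.454) = 498 - 0.167·308.
So P* = 447/0.924 = 483, and then Q* = 308 - 0.454·483 = 88.6.

P* ≈ 483, Q* ≈ 88.6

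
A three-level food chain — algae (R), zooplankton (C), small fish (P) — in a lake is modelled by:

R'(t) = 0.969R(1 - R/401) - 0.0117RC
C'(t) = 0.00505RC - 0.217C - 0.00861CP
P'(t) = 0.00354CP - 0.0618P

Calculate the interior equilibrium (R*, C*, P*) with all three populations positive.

From dP/dt = 0: 0.00354C* = 0.0618, so C* = 17.5.
From dR/dt = 0: 0.969(1 - R*/401) = 0.0117·17.5, giving R* = 401·(1 - 0.211) = 316.
From dC/dt = 0: 0.00505·316 - 0.217 = 0.00861P*, so P* = 1.38/0.00861 = 160.

R* ≈ 316, C* ≈ 17.5, P* ≈ 160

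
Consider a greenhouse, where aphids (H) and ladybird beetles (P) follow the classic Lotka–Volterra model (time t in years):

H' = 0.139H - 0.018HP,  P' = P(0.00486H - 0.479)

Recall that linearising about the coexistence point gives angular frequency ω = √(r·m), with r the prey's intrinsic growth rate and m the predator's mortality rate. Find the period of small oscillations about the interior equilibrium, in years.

T ≈ 24.4 years

Here r = 0.139 and m = 0.479, so r·m = 0.0666.
ω = √0.0666 = 0.258 per year, hence T = 2π/ω ≈ 24.4 years.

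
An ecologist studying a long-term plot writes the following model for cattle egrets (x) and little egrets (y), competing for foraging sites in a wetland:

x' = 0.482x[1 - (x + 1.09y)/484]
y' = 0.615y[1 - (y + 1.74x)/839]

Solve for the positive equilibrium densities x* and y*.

Setting both brackets to zero gives the nullclines x + 1.09y = 484 and 1.74x + y = 839.
Substituting y = 839 - 1.74x into the first: x(1 - 1.09·1.74) = 484 - 1.09·839.
So x* = -431/-0.897 = 480, and then y* = 839 - 1.74·480 = 3.52.

x* ≈ 480, y* ≈ 3.52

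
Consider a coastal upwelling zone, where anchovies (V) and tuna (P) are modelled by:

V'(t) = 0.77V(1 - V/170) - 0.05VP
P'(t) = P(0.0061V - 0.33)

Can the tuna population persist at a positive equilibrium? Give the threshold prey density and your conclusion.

Threshold V = 54.1; K > 54.1, so yes, the predator persists.

The predator equation gives dP/dt > 0 only when V > 0.33/0.0061 = 54.1.
Without the predator, V → K = 170. Since 170 > 54.1, the predator can invade and persist.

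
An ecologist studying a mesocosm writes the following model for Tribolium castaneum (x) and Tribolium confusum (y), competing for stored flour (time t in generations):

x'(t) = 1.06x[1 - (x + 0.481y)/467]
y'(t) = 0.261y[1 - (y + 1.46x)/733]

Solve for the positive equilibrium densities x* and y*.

x* ≈ 384, y* ≈ 172

Setting both brackets to zero gives the nullclines x + 0.481y = 467 and 1.46x + y = 733.
Substituting y = 733 - 1.46x into the first: x(1 - 0.481·1.46) = 467 - 0.481·733.
So x* = 114/0.298 = 384, and then y* = 733 - 1.46·384 = 172.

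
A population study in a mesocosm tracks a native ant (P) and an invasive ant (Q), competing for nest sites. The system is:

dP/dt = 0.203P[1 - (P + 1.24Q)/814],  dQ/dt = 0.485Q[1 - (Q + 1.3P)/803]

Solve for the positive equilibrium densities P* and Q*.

P* ≈ 297, Q* ≈ 417

Setting both brackets to zero gives the nullclines P + 1.24Q = 814 and 1.3P + Q = 803.
Substituting Q = 803 - 1.3P into the first: P(1 - 1.24·1.3) = 814 - 1.24·803.
So P* = -182/-0.612 = 297, and then Q* = 803 - 1.3·297 = 417.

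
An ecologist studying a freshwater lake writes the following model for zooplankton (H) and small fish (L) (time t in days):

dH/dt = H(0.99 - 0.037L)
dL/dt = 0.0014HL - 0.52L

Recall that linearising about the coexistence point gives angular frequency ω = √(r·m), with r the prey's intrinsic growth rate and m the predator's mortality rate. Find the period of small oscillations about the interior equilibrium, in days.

T ≈ 8.76 days

Here r = 0.99 and m = 0.52, so r·m = 0.515.
ω = √0.515 = 0.717 per day, hence T = 2π/ω ≈ 8.76 days.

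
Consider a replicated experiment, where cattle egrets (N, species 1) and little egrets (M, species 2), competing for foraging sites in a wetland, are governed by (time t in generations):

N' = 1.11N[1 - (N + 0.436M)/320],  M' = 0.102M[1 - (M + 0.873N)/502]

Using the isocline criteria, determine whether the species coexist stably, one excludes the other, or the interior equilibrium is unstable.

Compare the nullcline intercepts: K1/α12 = 320/0.436 = 734 > K2 = 502; K2/α21 = 502/0.873 = 575 > K1 = 320.
Since both inequalities hold, each species can invade when rare, so the interior equilibrium is stable.

stable coexistence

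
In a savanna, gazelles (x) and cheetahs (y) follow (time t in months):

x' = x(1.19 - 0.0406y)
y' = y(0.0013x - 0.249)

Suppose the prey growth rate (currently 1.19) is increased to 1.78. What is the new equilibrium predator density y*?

y* ≈ 43.8

At the interior fixed point, setting dx/dt = 0 with x > 0 fixes y* = (prey growth rate)/(xy coefficient) — independent of the other coefficients.
With the change, y* = 1.78/0.0406 = 43.8; it rises from 29.3.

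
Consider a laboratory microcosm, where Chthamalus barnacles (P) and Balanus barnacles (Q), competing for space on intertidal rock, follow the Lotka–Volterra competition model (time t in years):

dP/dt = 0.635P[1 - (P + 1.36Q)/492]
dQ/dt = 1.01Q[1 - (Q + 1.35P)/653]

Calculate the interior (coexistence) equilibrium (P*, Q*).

P* ≈ 474, Q* ≈ 13.4

Setting both brackets to zero gives the nullclines P + 1.36Q = 492 and 1.35P + Q = 653.
Substituting Q = 653 - 1.35P into the first: P(1 - 1.36·1.35) = 492 - 1.36·653.
So P* = -396/-0.836 = 474, and then Q* = 653 - 1.35·474 = 13.4.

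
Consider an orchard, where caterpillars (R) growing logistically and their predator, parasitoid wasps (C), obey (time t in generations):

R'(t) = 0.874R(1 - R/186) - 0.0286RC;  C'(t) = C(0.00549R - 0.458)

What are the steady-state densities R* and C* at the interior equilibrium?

R* ≈ 83.4, C* ≈ 16.9

From dC/dt = 0 with C > 0: 0.00549R* = 0.458, so R* = 83.4.
Substitute into dR/dt = 0: 0.874(1 - 83.4/186) = 0.0286C*.
The bracket is 0.551, giving C* = 0.482/0.0286 = 16.9.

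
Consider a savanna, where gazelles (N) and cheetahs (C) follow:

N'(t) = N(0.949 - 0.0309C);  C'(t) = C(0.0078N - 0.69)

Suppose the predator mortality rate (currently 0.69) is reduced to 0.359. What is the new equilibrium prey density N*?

At the interior fixed point, setting dC/dt = 0 with C > 0 fixes N* = (predator death rate)/(NC coefficient) — independent of the other coefficients.
With the change, N* = 0.359/0.0078 = 46; it falls from 88.5.

N* ≈ 46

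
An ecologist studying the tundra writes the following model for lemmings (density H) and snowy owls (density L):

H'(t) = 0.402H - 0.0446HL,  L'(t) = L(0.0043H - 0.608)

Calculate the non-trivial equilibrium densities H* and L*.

Set dL/dt = 0 with L > 0: 0.0043H - 0.608 = 0, so H* = 0.608/0.0043 = 141.
Set dH/dt = 0 with H > 0: 0.402 - 0.0446L = 0, so L* = 0.402/0.0446 = 9.01.

H* ≈ 141, L* ≈ 9.01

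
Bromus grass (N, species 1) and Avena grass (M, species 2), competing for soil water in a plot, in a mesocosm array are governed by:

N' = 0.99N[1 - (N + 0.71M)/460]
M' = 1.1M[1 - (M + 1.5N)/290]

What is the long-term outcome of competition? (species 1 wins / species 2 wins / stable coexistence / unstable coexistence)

species 1 excludes species 2

Compare the nullcline intercepts: K1/α12 = 460/0.71 = 648 > K2 = 290; K2/α21 = 290/1.5 = 193 < K1 = 460.
Since the inequalities point opposite ways, species 1 can invade but species 2 cannot.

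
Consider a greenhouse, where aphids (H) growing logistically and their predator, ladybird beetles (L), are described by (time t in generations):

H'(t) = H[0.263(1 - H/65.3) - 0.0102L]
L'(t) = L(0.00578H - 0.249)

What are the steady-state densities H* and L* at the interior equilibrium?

From dL/dt = 0 with L > 0: 0.00578H* = 0.249, so H* = 43.1.
Substitute into dH/dt = 0: 0.263(1 - 43.1/65.3) = 0.0102L*.
The bracket is 0.34, giving L* = 0.0895/0.0102 = 8.77.

H* ≈ 43.1, L* ≈ 8.77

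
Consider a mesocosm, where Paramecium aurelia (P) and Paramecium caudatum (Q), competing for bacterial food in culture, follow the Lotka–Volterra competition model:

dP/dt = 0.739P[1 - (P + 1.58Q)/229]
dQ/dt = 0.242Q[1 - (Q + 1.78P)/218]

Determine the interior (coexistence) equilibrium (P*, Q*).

P* ≈ 63.7, Q* ≈ 105

Setting both brackets to zero gives the nullclines P + 1.58Q = 229 and 1.78P + Q = 218.
Substituting Q = 218 - 1.78P into the first: P(1 - 1.58·1.78) = 229 - 1.58·218.
So P* = -115/-1.81 = 63.7, and then Q* = 218 - 1.78·63.7 = 105.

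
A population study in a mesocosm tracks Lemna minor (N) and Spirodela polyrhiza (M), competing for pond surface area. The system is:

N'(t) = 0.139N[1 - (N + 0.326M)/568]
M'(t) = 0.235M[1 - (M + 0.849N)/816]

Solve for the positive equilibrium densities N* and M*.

N* ≈ 418, M* ≈ 461

Setting both brackets to zero gives the nullclines N + 0.326M = 568 and 0.849N + M = 816.
Substituting M = 816 - 0.849N into the first: N(1 - 0.326·0.849) = 568 - 0.326·816.
So N* = 302/0.723 = 418, and then M* = 816 - 0.849·418 = 461.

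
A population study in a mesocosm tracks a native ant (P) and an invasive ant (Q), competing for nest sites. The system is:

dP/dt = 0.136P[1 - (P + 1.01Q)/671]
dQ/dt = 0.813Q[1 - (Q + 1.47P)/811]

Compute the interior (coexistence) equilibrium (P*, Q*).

P* ≈ 306, Q* ≈ 362

Setting both brackets to zero gives the nullclines P + 1.01Q = 671 and 1.47P + Q = 811.
Substituting Q = 811 - 1.47P into the first: P(1 - 1.01·1.47) = 671 - 1.01·811.
So P* = -148/-0.485 = 306, and then Q* = 811 - 1.47·306 = 362.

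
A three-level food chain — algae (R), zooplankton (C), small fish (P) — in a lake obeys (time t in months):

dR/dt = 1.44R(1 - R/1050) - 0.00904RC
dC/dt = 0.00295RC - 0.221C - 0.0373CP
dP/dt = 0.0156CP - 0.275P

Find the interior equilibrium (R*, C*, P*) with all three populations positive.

R* ≈ 934, C* ≈ 17.6, P* ≈ 67.9

From dP/dt = 0: 0.0156C* = 0.275, so C* = 17.6.
From dR/dt = 0: 1.44(1 - R*/1050) = 0.00904·17.6, giving R* = 1050·(1 - 0.111) = 934.
From dC/dt = 0: 0.00295·934 - 0.221 = 0.0373P*, so P* = 2.53/0.0373 = 67.9.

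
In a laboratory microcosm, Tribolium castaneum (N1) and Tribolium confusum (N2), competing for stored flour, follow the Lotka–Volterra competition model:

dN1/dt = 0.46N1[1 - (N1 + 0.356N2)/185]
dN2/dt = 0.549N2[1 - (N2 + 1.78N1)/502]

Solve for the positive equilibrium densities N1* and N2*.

Setting both brackets to zero gives the nullclines N1 + 0.356N2 = 185 and 1.78N1 + N2 = 502.
Substituting N2 = 502 - 1.78N1 into the first: N1(1 - 0.356·1.78) = 185 - 0.356·502.
So N1* = 6.29/0.366 = 17.2, and then N2* = 502 - 1.78·17.2 = 471.

N1* ≈ 17.2, N2* ≈ 471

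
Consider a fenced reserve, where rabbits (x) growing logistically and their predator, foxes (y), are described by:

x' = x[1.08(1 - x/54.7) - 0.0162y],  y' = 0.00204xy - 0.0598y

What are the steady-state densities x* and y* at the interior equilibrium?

From dy/dt = 0 with y > 0: 0.00204x* = 0.0598, so x* = 29.3.
Substitute into dx/dt = 0: 1.08(1 - 29.3/54.7) = 0.0162y*.
The bracket is 0.464, giving y* = 0.501/0.0162 = 30.9.

x* ≈ 29.3, y* ≈ 30.9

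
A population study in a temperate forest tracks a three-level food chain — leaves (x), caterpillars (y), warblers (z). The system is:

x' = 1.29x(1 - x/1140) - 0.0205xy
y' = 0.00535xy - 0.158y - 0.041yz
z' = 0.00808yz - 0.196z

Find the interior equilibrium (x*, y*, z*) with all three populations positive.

From dz/dt = 0: 0.00808y* = 0.196, so y* = 24.3.
From dx/dt = 0: 1.29(1 - x*/1140) = 0.0205·24.3, giving x* = 1140·(1 - 0.385) = 701.
From dy/dt = 0: 0.00535·701 - 0.158 = 0.041z*, so z* = 3.59/0.041 = 87.6.

x* ≈ 701, y* ≈ 24.3, z* ≈ 87.6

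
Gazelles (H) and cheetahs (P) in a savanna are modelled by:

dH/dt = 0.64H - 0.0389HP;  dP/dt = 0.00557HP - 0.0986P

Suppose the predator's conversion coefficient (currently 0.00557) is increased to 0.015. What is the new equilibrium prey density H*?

H* ≈ 6.57

At the interior fixed point, setting dP/dt = 0 with P > 0 fixes H* = (predator death rate)/(HP coefficient) — independent of the other coefficients.
With the change, H* = 0.0986/0.015 = 6.57; it falls from 17.7.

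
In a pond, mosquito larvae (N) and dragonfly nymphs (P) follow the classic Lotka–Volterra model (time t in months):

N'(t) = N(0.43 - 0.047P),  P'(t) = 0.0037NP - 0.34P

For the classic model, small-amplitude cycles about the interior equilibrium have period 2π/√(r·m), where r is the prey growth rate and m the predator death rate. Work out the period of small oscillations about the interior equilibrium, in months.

T ≈ 16.4 months

Here r = 0.43 and m = 0.34, so r·m = 0.146.
ω = √0.146 = 0.382 per month, hence T = 2π/ω ≈ 16.4 months.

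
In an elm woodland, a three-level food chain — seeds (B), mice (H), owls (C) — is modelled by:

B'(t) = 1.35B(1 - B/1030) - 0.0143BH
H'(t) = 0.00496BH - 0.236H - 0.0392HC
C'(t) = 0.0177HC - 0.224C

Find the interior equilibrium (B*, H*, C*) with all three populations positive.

From dC/dt = 0: 0.0177H* = 0.224, so H* = 12.7.
From dB/dt = 0: 1.35(1 - B*/1030) = 0.0143·12.7, giving B* = 1030·(1 - 0.134) = 892.
From dH/dt = 0: 0.00496·892 - 0.236 = 0.0392C*, so C* = 4.19/0.0392 = 107.

B* ≈ 892, H* ≈ 12.7, C* ≈ 107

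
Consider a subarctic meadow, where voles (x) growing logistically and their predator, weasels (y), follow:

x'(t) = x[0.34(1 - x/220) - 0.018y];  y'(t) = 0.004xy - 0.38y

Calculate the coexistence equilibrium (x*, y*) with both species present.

From dy/dt = 0 with y > 0: 0.004x* = 0.38, so x* = 95.
Substitute into dx/dt = 0: 0.34(1 - 95/220) = 0.018y*.
The bracket is 0.568, giving y* = 0.193/0.018 = 10.7.

x* ≈ 95, y* ≈ 10.7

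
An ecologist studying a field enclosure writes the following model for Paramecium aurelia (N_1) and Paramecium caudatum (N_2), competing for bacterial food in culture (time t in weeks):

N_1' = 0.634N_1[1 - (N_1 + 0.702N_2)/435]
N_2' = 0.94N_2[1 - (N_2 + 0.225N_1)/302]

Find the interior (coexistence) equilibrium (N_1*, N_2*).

Setting both brackets to zero gives the nullclines N_1 + 0.702N_2 = 435 and 0.225N_1 + N_2 = 302.
Substituting N_2 = 302 - 0.225N_1 into the first: N_1(1 - 0.702·0.225) = 435 - 0.702·302.
So N_1* = 223/0.842 = 265, and then N_2* = 302 - 0.225·265 = 242.

N_1* ≈ 265, N_2* ≈ 242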